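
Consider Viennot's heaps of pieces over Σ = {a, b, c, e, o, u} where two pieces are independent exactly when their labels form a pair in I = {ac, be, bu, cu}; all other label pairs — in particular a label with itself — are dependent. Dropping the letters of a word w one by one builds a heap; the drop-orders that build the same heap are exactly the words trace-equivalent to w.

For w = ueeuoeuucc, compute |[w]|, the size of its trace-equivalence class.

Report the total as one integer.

6

#0=u has no predecessor
#1=e depends on [0:u]
#2=e depends on [1:e]
#3=u depends on [2:e]
#4=o depends on [3:u]
#5=e depends on [4:o]
#6=u depends on [5:e]
#7=u depends on [6:u]
#8=c depends on [5:e]
#9=c depends on [8:c]
sources: [0:u]
N(rest) = Σ N(rest − s) over sources s of rest; N(one piece) = 1:
  size 1 → [7]=1  [9]=1
  size 2 → [6,7]=1  [7,9]=2  [8,9]=1
  size 3 → [6,7,9]=3  [7,8,9]=3
  size 4 → [6,7,8,9]=6
  size 5 → [5,6,7,8,9]=6
  size 6 → [4,5,6,7,8,9]=6
  size 7 → [3,4,5,6,7,8,9]=6
  size 8 → [2,3,4,5,6,7,8,9]=6
  first=0(u) contributes 6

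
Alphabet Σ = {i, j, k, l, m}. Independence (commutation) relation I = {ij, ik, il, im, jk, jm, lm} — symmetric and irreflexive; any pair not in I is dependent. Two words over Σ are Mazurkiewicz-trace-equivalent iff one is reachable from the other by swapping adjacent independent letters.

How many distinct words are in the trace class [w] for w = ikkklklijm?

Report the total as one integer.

135

0(i) covers ∅
1(k) covers ∅
2(k) covers 1:k
3(k) covers 2:k
4(l) covers 3:k
5(k) covers 4:l
6(l) covers 5:k
7(i) covers 0:i
8(j) covers 6:l
9(m) covers 5:k
floor of heap: 0:i, 1:k
completions by unplaced set U, small U first (add the entries for U minus each lowest piece of U):
  |U|=1: {7}:1  {8}:1  {9}:1
  |U|=2: {0,7}:1  {6,8}:1  {7,8}:2  {7,9}:2  {8,9}:2
  |U|=3: {0,7,8}:3  {0,7,9}:3  {6,7,8}:3  {6,8,9}:3  {7,8,9}:6
  |U|=4: {0,6,7,8}:6  {0,7,8,9}:12  {5,6,8,9}:3  {6,7,8,9}:12
  |U|=5: {0,6,7,8,9}:30  {4,5,6,8,9}:3  {5,6,7,8,9}:15
  |U|=6: {0,5,6,7,8,9}:45  {3,4,5,6,8,9}:3  {4,5,6,7,8,9}:18
  |U|=7: {0,4,5,6,7,8,9}:63  {2,3,4,5,6,8,9}:3  {3,4,5,6,7,8,9}:21
  |U|=8: {0,3,4,5,6,7,8,9}:84  {1,2,3,4,5,6,8,9}:3  {2,3,4,5,6,7,8,9}:24
  start at 0(i): 27
  start at 1(k): 108
sum over floor = 135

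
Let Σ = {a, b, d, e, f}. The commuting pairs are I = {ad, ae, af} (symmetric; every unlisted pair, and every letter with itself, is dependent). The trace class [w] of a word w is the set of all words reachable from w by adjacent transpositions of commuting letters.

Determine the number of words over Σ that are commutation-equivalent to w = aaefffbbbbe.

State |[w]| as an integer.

15

#0=a has no predecessor
#1=a depends on [0:a]
#2=e has no predecessor
#3=f depends on [2:e]
#4=f depends on [3:f]
#5=f depends on [4:f]
#6=b depends on [1:a, 5:f]
#7=b depends on [6:b]
#8=b depends on [7:b]
#9=b depends on [8:b]
#10=e depends on [9:b]
sources: [0:a, 2:e]
N(rest) = Σ N(rest − s) over sources s of rest; N(one piece) = 1:
  size 1 → [10]=1
  size 2 → [9,10]=1
  size 3 → [8,9,10]=1
  size 4 → [7,8,9,10]=1
  size 5 → [6,7,8,9,10]=1
  size 6 → [1,6,7,8,9,10]=1  [5,6,7,8,9,10]=1
  size 7 → [0,1,6,7,8,9,10]=1  [1,5,6,7,8,9,10]=2  [4,5,6,7,8,9,10]=1
  size 8 → [0,1,5,6,7,8,9,10]=3  [1,4,5,6,7,8,9,10]=3  [3,4,5,6,7,8,9,10]=1
  size 9 → [0,1,4,5,6,7,8,9,10]=6  [1,3,4,5,6,7,8,9,10]=4  [2,3,4,5,6,7,8,9,10]=1
  first=0(a) contributes 5
  first=2(e) contributes 10
|[w]| = 15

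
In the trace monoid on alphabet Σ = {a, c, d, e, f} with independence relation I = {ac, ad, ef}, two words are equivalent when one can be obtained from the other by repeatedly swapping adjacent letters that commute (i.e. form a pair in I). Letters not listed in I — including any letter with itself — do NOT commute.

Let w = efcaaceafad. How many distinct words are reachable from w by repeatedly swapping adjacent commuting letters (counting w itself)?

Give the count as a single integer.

#0=e has no predecessor
#1=f has no predecessor
#2=c depends on [0:e, 1:f]
#3=a depends on [0:e, 1:f]
#4=a depends on [3:a]
#5=c depends on [2:c]
#6=e depends on [4:a, 5:c]
#7=a depends on [6:e]
#8=f depends on [7:a]
#9=a depends on [8:f]
#10=d depends on [8:f]
sources: [0:e, 1:f]
N(rest) = Σ N(rest − s) over sources s of rest; N(one piece) = 1:
  size 1 → [9]=1  [10]=1
  size 2 → [9,10]=2
  size 3 → [8,9,10]=2
  size 4 → [7,8,9,10]=2
  size 5 → [6,7,8,9,10]=2
  size 6 → [4,6,7,8,9,10]=2  [5,6,7,8,9,10]=2
  size 7 → [2,5,6,7,8,9,10]=2  [3,4,6,7,8,9,10]=2  [4,5,6,7,8,9,10]=4
  size 8 → [2,4,5,6,7,8,9,10]=6  [3,4,5,6,7,8,9,10]=6
  size 9 → [2,3,4,5,6,7,8,9,10]=12
  first=0(e) contributes 12
  first=1(f) contributes 12
|[w]| = 24

24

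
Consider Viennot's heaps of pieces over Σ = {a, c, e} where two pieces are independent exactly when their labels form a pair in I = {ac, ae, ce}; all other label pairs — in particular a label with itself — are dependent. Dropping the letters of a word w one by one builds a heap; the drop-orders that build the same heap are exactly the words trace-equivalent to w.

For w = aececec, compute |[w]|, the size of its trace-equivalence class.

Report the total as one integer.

140

0(a) covers ∅
1(e) covers ∅
2(c) covers ∅
3(e) covers 1:e
4(c) covers 2:c
5(e) covers 3:e
6(c) covers 4:c
floor of heap: 0:a, 1:e, 2:c
completions by unplaced set U, small U first (add the entries for U minus each lowest piece of U):
  |U|=1: {0}:1  {5}:1  {6}:1
  |U|=2: {0,5}:2  {0,6}:2  {3,5}:1  {4,6}:1  {5,6}:2
  |U|=3: {0,3,5}:3  {0,4,6}:3  {0,5,6}:6  {1,3,5}:1  {2,4,6}:1  {3,5,6}:3  {4,5,6}:3
  |U|=4: {0,1,3,5}:4  {0,2,4,6}:4  {0,3,5,6}:12  {0,4,5,6}:12  {1,3,5,6}:4  {2,4,5,6}:4  {3,4,5,6}:6
  |U|=5: {0,1,3,5,6}:20  {0,2,4,5,6}:20  {0,3,4,5,6}:30  {1,3,4,5,6}:10  {2,3,4,5,6}:10
  start at 0(a): 20
  start at 1(e): 60
  start at 2(c): 60
sum over floor = 140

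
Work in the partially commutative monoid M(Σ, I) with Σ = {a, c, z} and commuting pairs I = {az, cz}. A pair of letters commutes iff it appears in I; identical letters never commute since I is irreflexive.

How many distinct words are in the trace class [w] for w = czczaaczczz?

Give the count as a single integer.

#0=c has no predecessor
#1=z has no predecessor
#2=c depends on [0:c]
#3=z depends on [1:z]
#4=a depends on [2:c]
#5=a depends on [4:a]
#6=c depends on [5:a]
#7=z depends on [3:z]
#8=c depends on [6:c]
#9=z depends on [7:z]
#10=z depends on [9:z]
sources: [0:c, 1:z]
N(rest) = Σ N(rest − s) over sources s of rest; N(one piece) = 1:
  size 1 → [8]=1  [10]=1
  size 2 → [6,8]=1  [8,10]=2  [9,10]=1
  size 3 → [5,6,8]=1  [6,8,10]=3  [7,9,10]=1  [8,9,10]=3
  size 4 → [3,7,9,10]=1  [4,5,6,8]=1  [5,6,8,10]=4  [6,8,9,10]=6  [7,8,9,10]=4
  size 5 → [1,3,7,9,10]=1  [2,4,5,6,8]=1  [3,7,8,9,10]=5  [4,5,6,8,10]=5  [5,6,8,9,10]=10  [6,7,8,9,10]=10
  size 6 → [0,2,4,5,6,8]=1  [1,3,7,8,9,10]=6  [2,4,5,6,8,10]=6  [3,6,7,8,9,10]=15  [4,5,6,8,9,10]=15  [5,6,7,8,9,10]=20
  size 7 → [0,2,4,5,6,8,10]=7  [1,3,6,7,8,9,10]=21  [2,4,5,6,8,9,10]=21  [3,5,6,7,8,9,10]=35  [4,5,6,7,8,9,10]=35
  size 8 → [0,2,4,5,6,8,9,10]=28  [1,3,5,6,7,8,9,10]=56  [2,4,5,6,7,8,9,10]=56  [3,4,5,6,7,8,9,10]=70
  size 9 → [0,2,4,5,6,7,8,9,10]=84  [1,3,4,5,6,7,8,9,10]=126  [2,3,4,5,6,7,8,9,10]=126
  first=0(c) contributes 252
  first=1(z) contributes 210
|[w]| = 462

462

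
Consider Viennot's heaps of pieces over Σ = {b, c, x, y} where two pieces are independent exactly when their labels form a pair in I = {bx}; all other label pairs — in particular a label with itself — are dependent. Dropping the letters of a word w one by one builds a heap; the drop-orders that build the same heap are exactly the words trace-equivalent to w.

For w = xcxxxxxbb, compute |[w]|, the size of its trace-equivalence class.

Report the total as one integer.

0(x) covers ∅
1(c) covers 0:x
2(x) covers 1:c
3(x) covers 2:x
4(x) covers 3:x
5(x) covers 4:x
6(x) covers 5:x
7(b) covers 1:c
8(b) covers 7:b
floor of heap: 0:x
completions by unplaced set U, small U first (add the entries for U minus each lowest piece of U):
  |U|=1: {6}:1  {8}:1
  |U|=2: {5,6}:1  {6,8}:2  {7,8}:1
  |U|=3: {4,5,6}:1  {5,6,8}:3  {6,7,8}:3
  |U|=4: {3,4,5,6}:1  {4,5,6,8}:4  {5,6,7,8}:6
  |U|=5: {2,3,4,5,6}:1  {3,4,5,6,8}:5  {4,5,6,7,8}:10
  |U|=6: {2,3,4,5,6,8}:6  {3,4,5,6,7,8}:15
  |U|=7: {2,3,4,5,6,7,8}:21
  start at 0(x): 21

21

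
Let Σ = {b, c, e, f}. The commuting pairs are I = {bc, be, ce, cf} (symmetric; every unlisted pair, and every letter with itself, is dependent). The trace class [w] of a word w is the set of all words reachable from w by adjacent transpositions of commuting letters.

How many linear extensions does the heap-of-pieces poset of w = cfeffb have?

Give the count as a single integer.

6

0(c) covers ∅
1(f) covers ∅
2(e) covers 1:f
3(f) covers 2:e
4(f) covers 3:f
5(b) covers 4:f
floor of heap: 0:c, 1:f
completions by unplaced set U, small U first (add the entries for U minus each lowest piece of U):
  |U|=1: {0}:1  {5}:1
  |U|=2: {0,5}:2  {4,5}:1
  |U|=3: {0,4,5}:3  {3,4,5}:1
  |U|=4: {0,3,4,5}:4  {2,3,4,5}:1
  start at 0(c): 1
  start at 1(f): 5
sum over floor = 6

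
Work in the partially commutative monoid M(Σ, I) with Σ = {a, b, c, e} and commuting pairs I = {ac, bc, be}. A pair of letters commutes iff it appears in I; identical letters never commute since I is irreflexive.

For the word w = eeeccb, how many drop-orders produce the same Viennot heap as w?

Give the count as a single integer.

drop 0:e onto floor
drop 1:e onto {0:e}
drop 2:e onto {1:e}
drop 3:c onto {2:e}
drop 4:c onto {3:c}
drop 5:b onto floor
ground layer = {0:e, 5:b}
drop-orders for the pieces not yet dropped (sum over which currently-grounded one goes next):
  1 to go: {4} 1  {5} 1
  2 to go: {3,4} 1  {4,5} 2
  3 to go: {2,3,4} 1  {3,4,5} 3
  4 to go: {1,2,3,4} 1  {2,3,4,5} 4
  if 0:e drops first: 5 orders
  if 5:b drops first: 1 orders
heap linearizations: 6

6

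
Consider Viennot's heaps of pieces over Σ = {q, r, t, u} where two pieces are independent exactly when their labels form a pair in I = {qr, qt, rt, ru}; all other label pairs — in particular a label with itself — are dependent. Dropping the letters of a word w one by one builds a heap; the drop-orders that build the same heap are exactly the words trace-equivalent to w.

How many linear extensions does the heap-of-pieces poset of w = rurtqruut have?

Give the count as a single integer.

168

drop 0:r onto floor
drop 1:u onto floor
drop 2:r onto {0:r}
drop 3:t onto {1:u}
drop 4:q onto {1:u}
drop 5:r onto {2:r}
drop 6:u onto {3:t, 4:q}
drop 7:u onto {6:u}
drop 8:t onto {7:u}
ground layer = {0:r, 1:u}
drop-orders for the pieces not yet dropped (sum over which currently-grounded one goes next):
  1 to go: {5} 1  {8} 1
  2 to go: {2,5} 1  {5,8} 2  {7,8} 1
  3 to go: {0,2,5} 1  {2,5,8} 3  {5,7,8} 3  {6,7,8} 1
  4 to go: {0,2,5,8} 4  {2,5,7,8} 6  {3,6,7,8} 1  {4,6,7,8} 1  {5,6,7,8} 4
  5 to go: {0,2,5,7,8} 10  {2,5,6,7,8} 10  {3,4,6,7,8} 2  {3,5,6,7,8} 5  {4,5,6,7,8} 5
  6 to go: {0,2,5,6,7,8} 20  {1,3,4,6,7,8} 2  {2,3,5,6,7,8} 15  {2,4,5,6,7,8} 15  {3,4,5,6,7,8} 12
  7 to go: {0,2,3,5,6,7,8} 35  {0,2,4,5,6,7,8} 35  {1,3,4,5,6,7,8} 14  {2,3,4,5,6,7,8} 42
  if 0:r drops first: 56 orders
  if 1:u drops first: 112 orders
heap linearizations: 168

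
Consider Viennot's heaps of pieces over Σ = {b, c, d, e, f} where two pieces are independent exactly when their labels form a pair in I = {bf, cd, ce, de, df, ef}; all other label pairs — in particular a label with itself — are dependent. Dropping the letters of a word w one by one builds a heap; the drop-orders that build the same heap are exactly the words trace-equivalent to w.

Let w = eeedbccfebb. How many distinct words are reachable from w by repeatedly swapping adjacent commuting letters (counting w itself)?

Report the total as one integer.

40

drop 0:e onto floor
drop 1:e onto {0:e}
drop 2:e onto {1:e}
drop 3:d onto floor
drop 4:b onto {2:e, 3:d}
drop 5:c onto {4:b}
drop 6:c onto {5:c}
drop 7:f onto {6:c}
drop 8:e onto {4:b}
drop 9:b onto {6:c, 8:e}
drop 10:b onto {9:b}
ground layer = {0:e, 3:d}
drop-orders for the pieces not yet dropped (sum over which currently-grounded one goes next):
  1 to go: {7} 1  {10} 1
  2 to go: {7,10} 2  {9,10} 1
  3 to go: {7,9,10} 3  {8,9,10} 1
  4 to go: {6,7,9,10} 3  {7,8,9,10} 4
  5 to go: {5,6,7,9,10} 3  {6,7,8,9,10} 7
  6 to go: {5,6,7,8,9,10} 10
  7 to go: {4,5,6,7,8,9,10} 10
  8 to go: {2,4,5,6,7,8,9,10} 10  {3,4,5,6,7,8,9,10} 10
  9 to go: {1,2,4,5,6,7,8,9,10} 10  {2,3,4,5,6,7,8,9,10} 20
  if 0:e drops first: 30 orders
  if 3:d drops first: 10 orders
heap linearizations: 40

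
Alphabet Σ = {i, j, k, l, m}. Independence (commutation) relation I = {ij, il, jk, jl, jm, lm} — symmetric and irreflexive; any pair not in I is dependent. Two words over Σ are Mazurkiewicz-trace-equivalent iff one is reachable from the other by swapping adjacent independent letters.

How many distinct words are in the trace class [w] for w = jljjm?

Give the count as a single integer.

20

piece 0:j — minimal
piece 1:l — minimal
piece 2:j rests on {0:j}
piece 3:j rests on {2:j}
piece 4:m — minimal
minimal pieces: {0:j, 1:l, 4:m}
ways to finish when only these pieces remain (= sum over removing one remaining piece with nothing left below it):
  1 left: {1}→1  {3}→1  {4}→1
  2 left: {1,3}→2  {1,4}→2  {2,3}→1  {3,4}→2
  3 left: {0,2,3}→1  {1,2,3}→3  {1,3,4}→6  {2,3,4}→3
  placing 0:j first → 12 extensions
  placing 1:l first → 4 extensions
  placing 4:m first → 4 extensions
total linear extensions = 20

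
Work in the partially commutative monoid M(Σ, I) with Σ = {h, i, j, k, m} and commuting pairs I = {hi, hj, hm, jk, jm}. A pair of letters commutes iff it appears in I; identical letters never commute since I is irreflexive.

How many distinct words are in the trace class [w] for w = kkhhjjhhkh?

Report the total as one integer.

piece 0:k — minimal
piece 1:k rests on {0:k}
piece 2:h rests on {1:k}
piece 3:h rests on {2:h}
piece 4:j — minimal
piece 5:j rests on {4:j}
piece 6:h rests on {3:h}
piece 7:h rests on {6:h}
piece 8:k rests on {7:h}
piece 9:h rests on {8:k}
minimal pieces: {0:k, 4:j}
ways to finish when only these pieces remain (= sum over removing one remaining piece with nothing left below it):
  1 left: {5}→1  {9}→1
  2 left: {4,5}→1  {5,9}→2  {8,9}→1
  3 left: {4,5,9}→3  {5,8,9}→3  {7,8,9}→1
  4 left: {4,5,8,9}→6  {5,7,8,9}→4  {6,7,8,9}→1
  5 left: {3,6,7,8,9}→1  {4,5,7,8,9}→10  {5,6,7,8,9}→5
  6 left: {2,3,6,7,8,9}→1  {3,5,6,7,8,9}→6  {4,5,6,7,8,9}→15
  7 left: {1,2,3,6,7,8,9}→1  {2,3,5,6,7,8,9}→7  {3,4,5,6,7,8,9}→21
  8 left: {0,1,2,3,6,7,8,9}→1  {1,2,3,5,6,7,8,9}→8  {2,3,4,5,6,7,8,9}→28
  placing 0:k first → 36 extensions
  placing 4:j first → 9 extensions
total linear extensions = 45

45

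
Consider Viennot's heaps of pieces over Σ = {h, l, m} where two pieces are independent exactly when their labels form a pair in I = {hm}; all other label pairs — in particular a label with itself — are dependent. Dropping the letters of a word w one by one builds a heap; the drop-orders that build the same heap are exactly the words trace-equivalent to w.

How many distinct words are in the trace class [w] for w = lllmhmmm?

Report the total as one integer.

5

#0=l has no predecessor
#1=l depends on [0:l]
#2=l depends on [1:l]
#3=m depends on [2:l]
#4=h depends on [2:l]
#5=m depends on [3:m]
#6=m depends on [5:m]
#7=m depends on [6:m]
sources: [0:l]
N(rest) = Σ N(rest − s) over sources s of rest; N(one piece) = 1:
  size 1 → [4]=1  [7]=1
  size 2 → [4,7]=2  [6,7]=1
  size 3 → [4,6,7]=3  [5,6,7]=1
  size 4 → [3,5,6,7]=1  [4,5,6,7]=4
  size 5 → [3,4,5,6,7]=5
  size 6 → [2,3,4,5,6,7]=5
  first=0(l) contributes 5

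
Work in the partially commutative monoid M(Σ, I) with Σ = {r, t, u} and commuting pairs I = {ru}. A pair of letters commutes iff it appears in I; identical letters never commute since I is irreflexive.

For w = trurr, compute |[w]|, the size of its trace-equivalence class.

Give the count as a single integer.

drop 0:t onto floor
drop 1:r onto {0:t}
drop 2:u onto {0:t}
drop 3:r onto {1:r}
drop 4:r onto {3:r}
ground layer = {0:t}
drop-orders for the pieces not yet dropped (sum over which currently-grounded one goes next):
  1 to go: {2} 1  {4} 1
  2 to go: {2,4} 2  {3,4} 1
  3 to go: {1,3,4} 1  {2,3,4} 3
  if 0:t drops first: 4 orders

4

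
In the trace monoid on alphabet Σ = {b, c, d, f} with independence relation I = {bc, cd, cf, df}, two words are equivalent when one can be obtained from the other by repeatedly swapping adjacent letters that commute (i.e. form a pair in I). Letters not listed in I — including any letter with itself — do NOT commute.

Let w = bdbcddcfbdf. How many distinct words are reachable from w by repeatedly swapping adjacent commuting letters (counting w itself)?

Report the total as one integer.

#0=b has no predecessor
#1=d depends on [0:b]
#2=b depends on [1:d]
#3=c has no predecessor
#4=d depends on [2:b]
#5=d depends on [4:d]
#6=c depends on [3:c]
#7=f depends on [2:b]
#8=b depends on [5:d, 7:f]
#9=d depends on [8:b]
#10=f depends on [8:b]
sources: [0:b, 3:c]
N(rest) = Σ N(rest − s) over sources s of rest; N(one piece) = 1:
  size 1 → [6]=1  [9]=1  [10]=1
  size 2 → [3,6]=1  [6,9]=2  [6,10]=2  [9,10]=2
  size 3 → [3,6,9]=3  [3,6,10]=3  [6,9,10]=6  [8,9,10]=2
  size 4 → [3,6,9,10]=12  [5,8,9,10]=2  [6,8,9,10]=8  [7,8,9,10]=2
  size 5 → [3,6,8,9,10]=20  [4,5,8,9,10]=2  [5,6,8,9,10]=10  [5,7,8,9,10]=4  [6,7,8,9,10]=10
  size 6 → [3,5,6,8,9,10]=30  [3,6,7,8,9,10]=30  [4,5,6,8,9,10]=12  [4,5,7,8,9,10]=6  [5,6,7,8,9,10]=24
  size 7 → [2,4,5,7,8,9,10]=6  [3,4,5,6,8,9,10]=42  [3,5,6,7,8,9,10]=84  [4,5,6,7,8,9,10]=42
  size 8 → [1,2,4,5,7,8,9,10]=6  [2,4,5,6,7,8,9,10]=48  [3,4,5,6,7,8,9,10]=168
  size 9 → [0,1,2,4,5,7,8,9,10]=6  [1,2,4,5,6,7,8,9,10]=54  [2,3,4,5,6,7,8,9,10]=216
  first=0(b) contributes 270
  first=3(c) contributes 60
|[w]| = 330

330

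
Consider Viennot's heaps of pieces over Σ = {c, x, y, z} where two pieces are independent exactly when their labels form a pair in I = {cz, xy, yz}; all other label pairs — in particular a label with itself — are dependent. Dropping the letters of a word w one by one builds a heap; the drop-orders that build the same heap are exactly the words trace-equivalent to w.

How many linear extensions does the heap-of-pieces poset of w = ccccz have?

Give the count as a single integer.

#0=c has no predecessor
#1=c depends on [0:c]
#2=c depends on [1:c]
#3=c depends on [2:c]
#4=z has no predecessor
sources: [0:c, 4:z]
N(rest) = Σ N(rest − s) over sources s of rest; N(one piece) = 1:
  size 1 → [3]=1  [4]=1
  size 2 → [2,3]=1  [3,4]=2
  size 3 → [1,2,3]=1  [2,3,4]=3
  first=0(c) contributes 4
  first=4(z) contributes 1
|[w]| = 5

5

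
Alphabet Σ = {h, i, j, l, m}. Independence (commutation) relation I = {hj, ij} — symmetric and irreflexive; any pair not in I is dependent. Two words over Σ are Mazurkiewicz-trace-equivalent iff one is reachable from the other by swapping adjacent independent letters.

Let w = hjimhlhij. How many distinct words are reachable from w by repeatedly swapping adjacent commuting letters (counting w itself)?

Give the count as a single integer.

9

0(h) covers ∅
1(j) covers ∅
2(i) covers 0:h
3(m) covers 1:j, 2:i
4(h) covers 3:m
5(l) covers 4:h
6(h) covers 5:l
7(i) covers 6:h
8(j) covers 5:l
floor of heap: 0:h, 1:j
completions by unplaced set U, small U first (add the entries for U minus each lowest piece of U):
  |U|=1: {7}:1  {8}:1
  |U|=2: {6,7}:1  {7,8}:2
  |U|=3: {6,7,8}:3
  |U|=4: {5,6,7,8}:3
  |U|=5: {4,5,6,7,8}:3
  |U|=6: {3,4,5,6,7,8}:3
  |U|=7: {1,3,4,5,6,7,8}:3  {2,3,4,5,6,7,8}:3
  start at 0(h): 6
  start at 1(j): 3
sum over floor = 9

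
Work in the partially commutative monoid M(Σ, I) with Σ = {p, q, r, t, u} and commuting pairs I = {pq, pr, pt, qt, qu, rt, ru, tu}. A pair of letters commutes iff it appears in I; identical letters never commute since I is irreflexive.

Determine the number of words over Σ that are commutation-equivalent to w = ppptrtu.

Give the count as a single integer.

#0=p has no predecessor
#1=p depends on [0:p]
#2=p depends on [1:p]
#3=t has no predecessor
#4=r has no predecessor
#5=t depends on [3:t]
#6=u depends on [2:p]
sources: [0:p, 3:t, 4:r]
N(rest) = Σ N(rest − s) over sources s of rest; N(one piece) = 1:
  size 1 → [4]=1  [5]=1  [6]=1
  size 2 → [2,6]=1  [3,5]=1  [4,5]=2  [4,6]=2  [5,6]=2
  size 3 → [1,2,6]=1  [2,4,6]=3  [2,5,6]=3  [3,4,5]=3  [3,5,6]=3  [4,5,6]=6
  size 4 → [0,1,2,6]=1  [1,2,4,6]=4  [1,2,5,6]=4  [2,3,5,6]=6  [2,4,5,6]=12  [3,4,5,6]=12
  size 5 → [0,1,2,4,6]=5  [0,1,2,5,6]=5  [1,2,3,5,6]=10  [1,2,4,5,6]=20  [2,3,4,5,6]=30
  first=0(p) contributes 60
  first=3(t) contributes 30
  first=4(r) contributes 15
|[w]| = 105

105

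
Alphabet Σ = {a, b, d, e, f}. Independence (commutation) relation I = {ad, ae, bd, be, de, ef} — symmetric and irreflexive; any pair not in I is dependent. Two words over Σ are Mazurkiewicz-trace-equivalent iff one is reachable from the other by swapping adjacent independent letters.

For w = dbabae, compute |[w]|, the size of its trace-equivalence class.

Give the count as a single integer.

30

drop 0:d onto floor
drop 1:b onto floor
drop 2:a onto {1:b}
drop 3:b onto {2:a}
drop 4:a onto {3:b}
drop 5:e onto floor
ground layer = {0:d, 1:b, 5:e}
drop-orders for the pieces not yet dropped (sum over which currently-grounded one goes next):
  1 to go: {0} 1  {4} 1  {5} 1
  2 to go: {0,4} 2  {0,5} 2  {3,4} 1  {4,5} 2
  3 to go: {0,3,4} 3  {0,4,5} 6  {2,3,4} 1  {3,4,5} 3
  4 to go: {0,2,3,4} 4  {0,3,4,5} 12  {1,2,3,4} 1  {2,3,4,5} 4
  if 0:d drops first: 5 orders
  if 1:b drops first: 20 orders
  if 5:e drops first: 5 orders
heap linearizations: 30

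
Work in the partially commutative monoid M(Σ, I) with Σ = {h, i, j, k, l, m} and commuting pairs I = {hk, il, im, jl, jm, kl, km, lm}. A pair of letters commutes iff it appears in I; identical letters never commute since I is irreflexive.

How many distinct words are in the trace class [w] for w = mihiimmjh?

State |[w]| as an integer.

#0=m has no predecessor
#1=i has no predecessor
#2=h depends on [0:m, 1:i]
#3=i depends on [2:h]
#4=i depends on [3:i]
#5=m depends on [2:h]
#6=m depends on [5:m]
#7=j depends on [4:i]
#8=h depends on [6:m, 7:j]
sources: [0:m, 1:i]
N(rest) = Σ N(rest − s) over sources s of rest; N(one piece) = 1:
  size 1 → [8]=1
  size 2 → [6,8]=1  [7,8]=1
  size 3 → [4,7,8]=1  [5,6,8]=1  [6,7,8]=2
  size 4 → [3,4,7,8]=1  [4,6,7,8]=3  [5,6,7,8]=3
  size 5 → [3,4,6,7,8]=4  [4,5,6,7,8]=6
  size 6 → [3,4,5,6,7,8]=10
  size 7 → [2,3,4,5,6,7,8]=10
  first=0(m) contributes 10
  first=1(i) contributes 10
|[w]| = 20

20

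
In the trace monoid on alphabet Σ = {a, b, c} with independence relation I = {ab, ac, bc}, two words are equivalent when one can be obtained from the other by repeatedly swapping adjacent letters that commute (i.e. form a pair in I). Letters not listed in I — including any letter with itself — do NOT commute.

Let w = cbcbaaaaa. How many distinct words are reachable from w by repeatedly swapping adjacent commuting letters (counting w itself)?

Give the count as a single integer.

0(c) covers ∅
1(b) covers ∅
2(c) covers 0:c
3(b) covers 1:b
4(a) covers ∅
5(a) covers 4:a
6(a) covers 5:a
7(a) covers 6:a
8(a) covers 7:a
floor of heap: 0:c, 1:b, 4:a
completions by unplaced set U, small U first (add the entries for U minus each lowest piece of U):
  |U|=1: {2}:1  {3}:1  {8}:1
  |U|=2: {0,2}:1  {1,3}:1  {2,3}:2  {2,8}:2  {3,8}:2  {7,8}:1
  |U|=3: {0,2,3}:3  {0,2,8}:3  {1,2,3}:3  {1,3,8}:3  {2,3,8}:6  {2,7,8}:3  {3,7,8}:3  {6,7,8}:1
  |U|=4: {0,1,2,3}:6  {0,2,3,8}:12  {0,2,7,8}:6  {1,2,3,8}:12  {1,3,7,8}:6  {2,3,7,8}:12  {2,6,7,8}:4  {3,6,7,8}:4  {5,6,7,8}:1
  |U|=5: {0,1,2,3,8}:30  {0,2,3,7,8}:30  {0,2,6,7,8}:10  {1,2,3,7,8}:30  {1,3,6,7,8}:10  {2,3,6,7,8}:20  {2,5,6,7,8}:5  {3,5,6,7,8}:5  {4,5,6,7,8}:1
  |U|=6: {0,1,2,3,7,8}:90  {0,2,3,6,7,8}:60  {0,2,5,6,7,8}:15  {1,2,3,6,7,8}:60  {1,3,5,6,7,8}:15  {2,3,5,6,7,8}:30  {2,4,5,6,7,8}:6  {3,4,5,6,7,8}:6
  |U|=7: {0,1,2,3,6,7,8}:210  {0,2,3,5,6,7,8}:105  {0,2,4,5,6,7,8}:21  {1,2,3,5,6,7,8}:105  {1,3,4,5,6,7,8}:21  {2,3,4,5,6,7,8}:42
  start at 0(c): 168
  start at 1(b): 168
  start at 4(a): 420
sum over floor = 756

756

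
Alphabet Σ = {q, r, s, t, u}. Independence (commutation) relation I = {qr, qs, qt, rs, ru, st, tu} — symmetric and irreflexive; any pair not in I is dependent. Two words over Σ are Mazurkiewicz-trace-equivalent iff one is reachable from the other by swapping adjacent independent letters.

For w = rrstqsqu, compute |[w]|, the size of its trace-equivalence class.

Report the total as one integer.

336

piece 0:r — minimal
piece 1:r rests on {0:r}
piece 2:s — minimal
piece 3:t rests on {1:r}
piece 4:q — minimal
piece 5:s rests on {2:s}
piece 6:q rests on {4:q}
piece 7:u rests on {5:s, 6:q}
minimal pieces: {0:r, 2:s, 4:q}
ways to finish when only these pieces remain (= sum over removing one remaining piece with nothing left below it):
  1 left: {3}→1  {7}→1
  2 left: {1,3}→1  {3,7}→2  {5,7}→1  {6,7}→1
  3 left: {0,1,3}→1  {1,3,7}→3  {2,5,7}→1  {3,5,7}→3  {3,6,7}→3  {4,6,7}→1  {5,6,7}→2
  4 left: {0,1,3,7}→4  {1,3,5,7}→6  {1,3,6,7}→6  {2,3,5,7}→4  {2,5,6,7}→3  {3,4,6,7}→4  {3,5,6,7}→8  {4,5,6,7}→3
  5 left: {0,1,3,5,7}→10  {0,1,3,6,7}→10  {1,2,3,5,7}→10  {1,3,4,6,7}→10  {1,3,5,6,7}→20  {2,3,5,6,7}→15  {2,4,5,6,7}→6  {3,4,5,6,7}→15
  6 left: {0,1,2,3,5,7}→20  {0,1,3,4,6,7}→20  {0,1,3,5,6,7}→40  {1,2,3,5,6,7}→45  {1,3,4,5,6,7}→45  {2,3,4,5,6,7}→36
  placing 0:r first → 126 extensions
  placing 2:s first → 105 extensions
  placing 4:q first → 105 extensions
total linear extensions = 336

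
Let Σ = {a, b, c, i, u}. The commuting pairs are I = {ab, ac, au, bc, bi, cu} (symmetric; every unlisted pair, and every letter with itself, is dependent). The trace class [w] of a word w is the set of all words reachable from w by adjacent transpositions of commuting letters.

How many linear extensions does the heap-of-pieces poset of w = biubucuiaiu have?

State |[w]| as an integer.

11

drop 0:b onto floor
drop 1:i onto floor
drop 2:u onto {0:b, 1:i}
drop 3:b onto {2:u}
drop 4:u onto {3:b}
drop 5:c onto {1:i}
drop 6:u onto {4:u}
drop 7:i onto {5:c, 6:u}
drop 8:a onto {7:i}
drop 9:i onto {8:a}
drop 10:u onto {9:i}
ground layer = {0:b, 1:i}
drop-orders for the pieces not yet dropped (sum over which currently-grounded one goes next):
  1 to go: {10} 1
  2 to go: {9,10} 1
  3 to go: {8,9,10} 1
  4 to go: {7,8,9,10} 1
  5 to go: {5,7,8,9,10} 1  {6,7,8,9,10} 1
  6 to go: {4,6,7,8,9,10} 1  {5,6,7,8,9,10} 2
  7 to go: {3,4,6,7,8,9,10} 1  {4,5,6,7,8,9,10} 3
  8 to go: {2,3,4,6,7,8,9,10} 1  {3,4,5,6,7,8,9,10} 4
  9 to go: {0,2,3,4,6,7,8,9,10} 1  {2,3,4,5,6,7,8,9,10} 5
  if 0:b drops first: 5 orders
  if 1:i drops first: 6 orders
heap linearizations: 11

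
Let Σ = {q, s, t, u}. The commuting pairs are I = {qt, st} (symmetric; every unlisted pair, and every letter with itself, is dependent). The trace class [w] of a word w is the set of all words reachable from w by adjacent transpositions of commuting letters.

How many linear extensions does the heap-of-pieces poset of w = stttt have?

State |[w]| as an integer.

5

0(s) covers ∅
1(t) covers ∅
2(t) covers 1:t
3(t) covers 2:t
4(t) covers 3:t
floor of heap: 0:s, 1:t
completions by unplaced set U, small U first (add the entries for U minus each lowest piece of U):
  |U|=1: {0}:1  {4}:1
  |U|=2: {0,4}:2  {3,4}:1
  |U|=3: {0,3,4}:3  {2,3,4}:1
  start at 0(s): 1
  start at 1(t): 4
sum over floor = 5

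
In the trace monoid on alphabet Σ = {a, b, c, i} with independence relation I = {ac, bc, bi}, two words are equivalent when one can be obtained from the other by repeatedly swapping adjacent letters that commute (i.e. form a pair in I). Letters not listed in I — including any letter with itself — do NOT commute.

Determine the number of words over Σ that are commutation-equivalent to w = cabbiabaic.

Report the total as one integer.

#0=c has no predecessor
#1=a has no predecessor
#2=b depends on [1:a]
#3=b depends on [2:b]
#4=i depends on [0:c, 1:a]
#5=a depends on [3:b, 4:i]
#6=b depends on [5:a]
#7=a depends on [6:b]
#8=i depends on [7:a]
#9=c depends on [8:i]
sources: [0:c, 1:a]
N(rest) = Σ N(rest − s) over sources s of rest; N(one piece) = 1:
  size 1 → [9]=1
  size 2 → [8,9]=1
  size 3 → [7,8,9]=1
  size 4 → [6,7,8,9]=1
  size 5 → [5,6,7,8,9]=1
  size 6 → [3,5,6,7,8,9]=1  [4,5,6,7,8,9]=1
  size 7 → [0,4,5,6,7,8,9]=1  [2,3,5,6,7,8,9]=1  [3,4,5,6,7,8,9]=2
  size 8 → [0,3,4,5,6,7,8,9]=3  [2,3,4,5,6,7,8,9]=3
  first=0(c) contributes 3
  first=1(a) contributes 6
|[w]| = 9

9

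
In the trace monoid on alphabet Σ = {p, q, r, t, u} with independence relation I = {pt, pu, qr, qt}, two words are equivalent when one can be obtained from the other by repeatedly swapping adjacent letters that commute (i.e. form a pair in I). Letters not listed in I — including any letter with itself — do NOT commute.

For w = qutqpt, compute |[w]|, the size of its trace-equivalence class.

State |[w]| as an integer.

#0=q has no predecessor
#1=u depends on [0:q]
#2=t depends on [1:u]
#3=q depends on [1:u]
#4=p depends on [3:q]
#5=t depends on [2:t]
sources: [0:q]
N(rest) = Σ N(rest − s) over sources s of rest; N(one piece) = 1:
  size 1 → [4]=1  [5]=1
  size 2 → [2,5]=1  [3,4]=1  [4,5]=2
  size 3 → [2,4,5]=3  [3,4,5]=3
  size 4 → [2,3,4,5]=6
  first=0(q) contributes 6

6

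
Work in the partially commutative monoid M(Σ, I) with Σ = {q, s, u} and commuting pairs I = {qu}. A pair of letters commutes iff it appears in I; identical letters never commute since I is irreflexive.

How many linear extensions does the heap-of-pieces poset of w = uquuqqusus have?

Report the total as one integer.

#0=u has no predecessor
#1=q has no predecessor
#2=u depends on [0:u]
#3=u depends on [2:u]
#4=q depends on [1:q]
#5=q depends on [4:q]
#6=u depends on [3:u]
#7=s depends on [5:q, 6:u]
#8=u depends on [7:s]
#9=s depends on [8:u]
sources: [0:u, 1:q]
N(rest) = Σ N(rest − s) over sources s of rest; N(one piece) = 1:
  size 1 → [9]=1
  size 2 → [8,9]=1
  size 3 → [7,8,9]=1
  size 4 → [5,7,8,9]=1  [6,7,8,9]=1
  size 5 → [3,6,7,8,9]=1  [4,5,7,8,9]=1  [5,6,7,8,9]=2
  size 6 → [1,4,5,7,8,9]=1  [2,3,6,7,8,9]=1  [3,5,6,7,8,9]=3  [4,5,6,7,8,9]=3
  size 7 → [0,2,3,6,7,8,9]=1  [1,4,5,6,7,8,9]=4  [2,3,5,6,7,8,9]=4  [3,4,5,6,7,8,9]=6
  size 8 → [0,2,3,5,6,7,8,9]=5  [1,3,4,5,6,7,8,9]=10  [2,3,4,5,6,7,8,9]=10
  first=0(u) contributes 20
  first=1(q) contributes 15
|[w]| = 35

35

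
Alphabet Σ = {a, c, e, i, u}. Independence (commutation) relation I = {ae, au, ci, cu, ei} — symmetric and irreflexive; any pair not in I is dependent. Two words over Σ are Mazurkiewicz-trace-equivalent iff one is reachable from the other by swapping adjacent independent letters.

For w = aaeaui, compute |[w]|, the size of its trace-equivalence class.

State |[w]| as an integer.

piece 0:a — minimal
piece 1:a rests on {0:a}
piece 2:e — minimal
piece 3:a rests on {1:a}
piece 4:u rests on {2:e}
piece 5:i rests on {3:a, 4:u}
minimal pieces: {0:a, 2:e}
ways to finish when only these pieces remain (= sum over removing one remaining piece with nothing left below it):
  1 left: {5}→1
  2 left: {3,5}→1  {4,5}→1
  3 left: {1,3,5}→1  {2,4,5}→1  {3,4,5}→2
  4 left: {0,1,3,5}→1  {1,3,4,5}→3  {2,3,4,5}→3
  placing 0:a first → 6 extensions
  placing 2:e first → 4 extensions
total linear extensions = 10

10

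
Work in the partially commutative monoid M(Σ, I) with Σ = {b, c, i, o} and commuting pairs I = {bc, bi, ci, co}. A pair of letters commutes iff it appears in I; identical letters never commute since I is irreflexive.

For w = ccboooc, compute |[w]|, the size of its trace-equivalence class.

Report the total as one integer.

35

0(c) covers ∅
1(c) covers 0:c
2(b) covers ∅
3(o) covers 2:b
4(o) covers 3:o
5(o) covers 4:o
6(c) covers 1:c
floor of heap: 0:c, 2:b
completions by unplaced set U, small U first (add the entries for U minus each lowest piece of U):
  |U|=1: {5}:1  {6}:1
  |U|=2: {1,6}:1  {4,5}:1  {5,6}:2
  |U|=3: {0,1,6}:1  {1,5,6}:3  {3,4,5}:1  {4,5,6}:3
  |U|=4: {0,1,5,6}:4  {1,4,5,6}:6  {2,3,4,5}:1  {3,4,5,6}:4
  |U|=5: {0,1,4,5,6}:10  {1,3,4,5,6}:10  {2,3,4,5,6}:5
  start at 0(c): 15
  start at 2(b): 20
sum over floor = 35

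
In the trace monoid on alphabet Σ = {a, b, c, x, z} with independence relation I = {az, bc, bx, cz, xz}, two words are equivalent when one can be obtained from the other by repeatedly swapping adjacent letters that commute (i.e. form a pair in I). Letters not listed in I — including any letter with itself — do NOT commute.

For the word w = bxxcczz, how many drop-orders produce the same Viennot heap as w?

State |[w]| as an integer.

drop 0:b onto floor
drop 1:x onto floor
drop 2:x onto {1:x}
drop 3:c onto {2:x}
drop 4:c onto {3:c}
drop 5:z onto {0:b}
drop 6:z onto {5:z}
ground layer = {0:b, 1:x}
drop-orders for the pieces not yet dropped (sum over which currently-grounded one goes next):
  1 to go: {4} 1  {6} 1
  2 to go: {3,4} 1  {4,6} 2  {5,6} 1
  3 to go: {0,5,6} 1  {2,3,4} 1  {3,4,6} 3  {4,5,6} 3
  4 to go: {0,4,5,6} 4  {1,2,3,4} 1  {2,3,4,6} 4  {3,4,5,6} 6
  5 to go: {0,3,4,5,6} 10  {1,2,3,4,6} 5  {2,3,4,5,6} 10
  if 0:b drops first: 15 orders
  if 1:x drops first: 20 orders
heap linearizations: 35

35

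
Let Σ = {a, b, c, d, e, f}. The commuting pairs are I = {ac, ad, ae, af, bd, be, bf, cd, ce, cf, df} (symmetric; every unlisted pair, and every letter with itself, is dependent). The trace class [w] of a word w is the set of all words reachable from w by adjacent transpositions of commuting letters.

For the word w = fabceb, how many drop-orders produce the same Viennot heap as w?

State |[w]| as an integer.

drop 0:f onto floor
drop 1:a onto floor
drop 2:b onto {1:a}
drop 3:c onto {2:b}
drop 4:e onto {0:f}
drop 5:b onto {3:c}
ground layer = {0:f, 1:a}
drop-orders for the pieces not yet dropped (sum over which currently-grounded one goes next):
  1 to go: {4} 1  {5} 1
  2 to go: {0,4} 1  {3,5} 1  {4,5} 2
  3 to go: {0,4,5} 3  {2,3,5} 1  {3,4,5} 3
  4 to go: {0,3,4,5} 6  {1,2,3,5} 1  {2,3,4,5} 4
  if 0:f drops first: 5 orders
  if 1:a drops first: 10 orders
heap linearizations: 15

15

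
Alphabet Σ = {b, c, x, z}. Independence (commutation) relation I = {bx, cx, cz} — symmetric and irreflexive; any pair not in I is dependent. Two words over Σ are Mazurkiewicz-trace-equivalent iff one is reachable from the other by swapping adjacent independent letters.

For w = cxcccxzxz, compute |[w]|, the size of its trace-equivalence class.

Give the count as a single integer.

drop 0:c onto floor
drop 1:x onto floor
drop 2:c onto {0:c}
drop 3:c onto {2:c}
drop 4:c onto {3:c}
drop 5:x onto {1:x}
drop 6:z onto {5:x}
drop 7:x onto {6:z}
drop 8:z onto {7:x}
ground layer = {0:c, 1:x}
drop-orders for the pieces not yet dropped (sum over which currently-grounded one goes next):
  1 to go: {4} 1  {8} 1
  2 to go: {3,4} 1  {4,8} 2  {7,8} 1
  3 to go: {2,3,4} 1  {3,4,8} 3  {4,7,8} 3  {6,7,8} 1
  4 to go: {0,2,3,4} 1  {2,3,4,8} 4  {3,4,7,8} 6  {4,6,7,8} 4  {5,6,7,8} 1
  5 to go: {0,2,3,4,8} 5  {1,5,6,7,8} 1  {2,3,4,7,8} 10  {3,4,6,7,8} 10  {4,5,6,7,8} 5
  6 to go: {0,2,3,4,7,8} 15  {1,4,5,6,7,8} 6  {2,3,4,6,7,8} 20  {3,4,5,6,7,8} 15
  7 to go: {0,2,3,4,6,7,8} 35  {1,3,4,5,6,7,8} 21  {2,3,4,5,6,7,8} 35
  if 0:c drops first: 56 orders
  if 1:x drops first: 70 orders
heap linearizations: 126

126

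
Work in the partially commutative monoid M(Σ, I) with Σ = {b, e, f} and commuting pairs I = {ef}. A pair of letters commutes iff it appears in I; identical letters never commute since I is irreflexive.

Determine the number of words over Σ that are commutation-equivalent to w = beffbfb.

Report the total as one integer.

drop 0:b onto floor
drop 1:e onto {0:b}
drop 2:f onto {0:b}
drop 3:f onto {2:f}
drop 4:b onto {1:e, 3:f}
drop 5:f onto {4:b}
drop 6:b onto {5:f}
ground layer = {0:b}
drop-orders for the pieces not yet dropped (sum over which currently-grounded one goes next):
  1 to go: {6} 1
  2 to go: {5,6} 1
  3 to go: {4,5,6} 1
  4 to go: {1,4,5,6} 1  {3,4,5,6} 1
  5 to go: {1,3,4,5,6} 2  {2,3,4,5,6} 1
  if 0:b drops first: 3 orders

3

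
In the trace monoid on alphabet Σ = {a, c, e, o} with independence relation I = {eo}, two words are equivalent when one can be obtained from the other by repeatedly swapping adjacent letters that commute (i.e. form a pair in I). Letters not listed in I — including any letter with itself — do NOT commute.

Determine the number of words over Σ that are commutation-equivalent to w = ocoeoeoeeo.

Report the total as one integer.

0(o) covers ∅
1(c) covers 0:o
2(o) covers 1:c
3(e) covers 1:c
4(o) covers 2:o
5(e) covers 3:e
6(o) covers 4:o
7(e) covers 5:e
8(e) covers 7:e
9(o) covers 6:o
floor of heap: 0:o
completions by unplaced set U, small U first (add the entries for U minus each lowest piece of U):
  |U|=1: {8}:1  {9}:1
  |U|=2: {6,9}:1  {7,8}:1  {8,9}:2
  |U|=3: {4,6,9}:1  {5,7,8}:1  {6,8,9}:3  {7,8,9}:3
  |U|=4: {2,4,6,9}:1  {3,5,7,8}:1  {4,6,8,9}:4  {5,7,8,9}:4  {6,7,8,9}:6
  |U|=5: {2,4,6,8,9}:5  {3,5,7,8,9}:5  {4,6,7,8,9}:10  {5,6,7,8,9}:10
  |U|=6: {2,4,6,7,8,9}:15  {3,5,6,7,8,9}:15  {4,5,6,7,8,9}:20
  |U|=7: {2,4,5,6,7,8,9}:35  {3,4,5,6,7,8,9}:35
  |U|=8: {2,3,4,5,6,7,8,9}:70
  start at 0(o): 70

70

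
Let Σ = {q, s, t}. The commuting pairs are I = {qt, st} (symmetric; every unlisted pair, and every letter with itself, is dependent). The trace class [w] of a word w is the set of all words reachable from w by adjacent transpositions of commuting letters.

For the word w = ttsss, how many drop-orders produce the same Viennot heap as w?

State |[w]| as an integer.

10

#0=t has no predecessor
#1=t depends on [0:t]
#2=s has no predecessor
#3=s depends on [2:s]
#4=s depends on [3:s]
sources: [0:t, 2:s]
N(rest) = Σ N(rest − s) over sources s of rest; N(one piece) = 1:
  size 1 → [1]=1  [4]=1
  size 2 → [0,1]=1  [1,4]=2  [3,4]=1
  size 3 → [0,1,4]=3  [1,3,4]=3  [2,3,4]=1
  first=0(t) contributes 4
  first=2(s) contributes 6
|[w]| = 10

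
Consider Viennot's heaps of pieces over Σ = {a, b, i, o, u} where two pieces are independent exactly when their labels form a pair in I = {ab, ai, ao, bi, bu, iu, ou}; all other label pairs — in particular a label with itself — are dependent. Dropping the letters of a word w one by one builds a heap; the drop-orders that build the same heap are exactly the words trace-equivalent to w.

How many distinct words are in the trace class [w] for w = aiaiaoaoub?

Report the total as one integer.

252

piece 0:a — minimal
piece 1:i — minimal
piece 2:a rests on {0:a}
piece 3:i rests on {1:i}
piece 4:a rests on {2:a}
piece 5:o rests on {3:i}
piece 6:a rests on {4:a}
piece 7:o rests on {5:o}
piece 8:u rests on {6:a}
piece 9:b rests on {7:o}
minimal pieces: {0:a, 1:i}
ways to finish when only these pieces remain (= sum over removing one remaining piece with nothing left below it):
  1 left: {8}→1  {9}→1
  2 left: {6,8}→1  {7,9}→1  {8,9}→2
  3 left: {4,6,8}→1  {5,7,9}→1  {6,8,9}→3  {7,8,9}→3
  4 left: {2,4,6,8}→1  {3,5,7,9}→1  {4,6,8,9}→4  {5,7,8,9}→4  {6,7,8,9}→6
  5 left: {0,2,4,6,8}→1  {1,3,5,7,9}→1  {2,4,6,8,9}→5  {3,5,7,8,9}→5  {4,6,7,8,9}→10  {5,6,7,8,9}→10
  6 left: {0,2,4,6,8,9}→6  {1,3,5,7,8,9}→6  {2,4,6,7,8,9}→15  {3,5,6,7,8,9}→15  {4,5,6,7,8,9}→20
  7 left: {0,2,4,6,7,8,9}→21  {1,3,5,6,7,8,9}→21  {2,4,5,6,7,8,9}→35  {3,4,5,6,7,8,9}→35
  8 left: {0,2,4,5,6,7,8,9}→56  {1,3,4,5,6,7,8,9}→56  {2,3,4,5,6,7,8,9}→70
  placing 0:a first → 126 extensions
  placing 1:i first → 126 extensions
total linear extensions = 252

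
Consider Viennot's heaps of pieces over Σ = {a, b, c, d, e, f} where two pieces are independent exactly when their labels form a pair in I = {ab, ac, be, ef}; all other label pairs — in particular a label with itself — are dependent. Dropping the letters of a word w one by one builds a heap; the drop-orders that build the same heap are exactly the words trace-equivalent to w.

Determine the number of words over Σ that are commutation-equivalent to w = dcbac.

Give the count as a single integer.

4

#0=d has no predecessor
#1=c depends on [0:d]
#2=b depends on [1:c]
#3=a depends on [0:d]
#4=c depends on [2:b]
sources: [0:d]
N(rest) = Σ N(rest − s) over sources s of rest; N(one piece) = 1:
  size 1 → [3]=1  [4]=1
  size 2 → [2,4]=1  [3,4]=2
  size 3 → [1,2,4]=1  [2,3,4]=3
  first=0(d) contributes 4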